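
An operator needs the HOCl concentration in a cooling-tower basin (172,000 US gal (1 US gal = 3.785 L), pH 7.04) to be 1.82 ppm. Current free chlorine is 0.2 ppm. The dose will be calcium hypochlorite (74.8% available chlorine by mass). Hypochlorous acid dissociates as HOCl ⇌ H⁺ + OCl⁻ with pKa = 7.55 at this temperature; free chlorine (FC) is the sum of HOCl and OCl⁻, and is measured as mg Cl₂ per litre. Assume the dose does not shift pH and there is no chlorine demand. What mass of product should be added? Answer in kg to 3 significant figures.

Volume: 172,000 US gal × 3.785 L/gal = 651,020 L.
[OCl⁻]/[HOCl] = 10^(pH − pKa) = 10^(7.04 − 7.55) = 0.309; fraction as HOCl = 1/(1 + 0.309) = 0.7639.
Free chlorine required for 1.82 ppm HOCl: 1.82 / 0.7639 = 2.382 ppm.
FC to add: 2.382 − 0.2 = 2.182 mg/L as Cl₂.
Cl₂ equivalent: 2.182 mg/L × 651,020 L = 1421 g.
Product at 74.8% available Cl: 1421 / 0.748 = 1899 g.

1.90 kg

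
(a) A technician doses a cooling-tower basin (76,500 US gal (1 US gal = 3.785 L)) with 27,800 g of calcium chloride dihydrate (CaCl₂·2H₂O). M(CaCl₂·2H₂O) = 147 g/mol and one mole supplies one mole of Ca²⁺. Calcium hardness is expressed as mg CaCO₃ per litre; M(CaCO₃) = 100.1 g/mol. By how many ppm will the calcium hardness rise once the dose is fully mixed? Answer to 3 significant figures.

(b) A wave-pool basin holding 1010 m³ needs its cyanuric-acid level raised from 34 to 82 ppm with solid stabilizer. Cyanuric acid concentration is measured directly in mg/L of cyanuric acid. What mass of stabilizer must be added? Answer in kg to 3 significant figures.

(a) 65.4 ppm; (b) 48.5 kg

(a) Volume: 76,500 US gal × 3.785 L/gal = 289,552 L.
(a) Moles of Ca²⁺: 27,800 g ÷ 147 g/mol = 189.1 mol.
(a) As CaCO₃: 189.1 mol × 100.1 g/mol = 18,930 g.
(a) Rise: 18,930 g / 289,552 L × 1000 = 65.38 mg/L.

(b) Volume: 1010 m³ = 1,010,000 L.
(b) CYA to add: (82 − 34) = 48 mg/L × 1,010,000 L = 48,480 g cyanuric acid.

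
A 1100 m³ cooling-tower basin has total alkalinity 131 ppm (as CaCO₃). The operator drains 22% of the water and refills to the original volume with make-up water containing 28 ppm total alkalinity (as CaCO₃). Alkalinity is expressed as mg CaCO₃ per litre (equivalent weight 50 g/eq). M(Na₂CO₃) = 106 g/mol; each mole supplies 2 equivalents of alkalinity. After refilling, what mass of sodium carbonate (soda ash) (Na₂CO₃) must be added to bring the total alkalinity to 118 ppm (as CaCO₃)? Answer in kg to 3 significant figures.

11.3 kg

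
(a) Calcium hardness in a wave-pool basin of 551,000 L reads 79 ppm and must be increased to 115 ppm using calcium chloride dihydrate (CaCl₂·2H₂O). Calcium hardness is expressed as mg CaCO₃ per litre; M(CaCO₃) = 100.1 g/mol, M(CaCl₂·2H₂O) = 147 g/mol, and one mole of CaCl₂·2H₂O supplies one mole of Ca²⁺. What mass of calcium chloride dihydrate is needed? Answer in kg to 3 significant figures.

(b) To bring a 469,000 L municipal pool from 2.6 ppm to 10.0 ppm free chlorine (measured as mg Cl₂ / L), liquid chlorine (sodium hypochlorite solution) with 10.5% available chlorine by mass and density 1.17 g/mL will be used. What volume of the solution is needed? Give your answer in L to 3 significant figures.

(a) Hardness to add: (115 − 79) = 36 mg/L as CaCO₃ × 551,000 L = 19,840 g as CaCO₃.
(a) Moles of Ca²⁺ (1 mol Ca²⁺ ≡ 1 mol CaCO₃): 19,840 / 100.1 g/mol = 198.2 mol.
(a) Mass of CaCl₂·2H₂O: 198.2 × 147 = 29,130 g.

(b) Chlorine deficit: 10.0 − 2.6 = 7.4 ppm = 7.4 mg/L as Cl₂.
(b) Cl₂ equivalent needed: 7.4 mg/L × 469,000 L = 3,471,000 mg = 3471 g.
(b) Product at 10.5% available chlorine: 3471 / 0.105 = 33,050 g.
(b) Volume at density 1.17 g/mL: 33,050 g ÷ 1.17 g/mL = 28,250 mL.

(a) 29.1 kg; (b) 28.3 L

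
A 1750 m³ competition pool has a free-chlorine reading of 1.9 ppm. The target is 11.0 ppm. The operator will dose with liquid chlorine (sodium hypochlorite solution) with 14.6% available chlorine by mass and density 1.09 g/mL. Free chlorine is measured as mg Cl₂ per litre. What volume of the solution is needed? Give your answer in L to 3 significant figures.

Volume: 1750 m³ = 1,750,000 L.
Chlorine deficit: 11.0 − 1.9 = 9.1 ppm = 9.1 mg/L as Cl₂.
Cl₂ equivalent needed: 9.1 mg/L × 1,750,000 L = 15,920,000 mg = 15,920 g.
Product at 14.6% available chlorine: 15,920 / 0.146 = 109,100 g.
Volume at density 1.09 g/mL: 109,100 g ÷ 1.09 g/mL = 100,100 mL.

100 L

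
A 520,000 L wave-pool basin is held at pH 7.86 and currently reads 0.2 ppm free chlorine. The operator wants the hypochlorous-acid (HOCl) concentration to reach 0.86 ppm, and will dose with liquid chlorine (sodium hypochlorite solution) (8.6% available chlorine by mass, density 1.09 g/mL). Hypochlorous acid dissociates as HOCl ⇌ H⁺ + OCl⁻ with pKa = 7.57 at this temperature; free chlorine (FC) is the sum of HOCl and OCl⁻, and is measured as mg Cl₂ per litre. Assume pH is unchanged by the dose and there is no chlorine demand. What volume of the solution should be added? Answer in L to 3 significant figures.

[OCl⁻]/[HOCl] = 10^(pH − pKa) = 10^(7.86 − 7.57) = 1.95; fraction as HOCl = 1/(1 + 1.95) = 0.339.
Free chlorine required for 0.86 ppm HOCl: 0.86 / 0.339 = 2.537 ppm.
FC to add: 2.537 − 0.2 = 2.337 mg/L as Cl₂.
Cl₂ equivalent: 2.337 mg/L × 520,000 L = 1215 g.
Product at 8.6% available Cl: 1215 / 0.086 = 14,130 g.
Volume: 14,130 g ÷ 1.09 g/mL = 12,960 mL.

13.0 L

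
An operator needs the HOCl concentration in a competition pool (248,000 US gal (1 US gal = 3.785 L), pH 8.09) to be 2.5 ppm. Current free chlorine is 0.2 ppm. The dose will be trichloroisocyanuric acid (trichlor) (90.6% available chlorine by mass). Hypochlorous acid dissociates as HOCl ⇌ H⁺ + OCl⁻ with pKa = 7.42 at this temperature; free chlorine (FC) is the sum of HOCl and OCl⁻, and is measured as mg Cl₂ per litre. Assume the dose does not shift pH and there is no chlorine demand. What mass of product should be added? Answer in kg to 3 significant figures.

14.5 kg

Volume: 248,000 US gal × 3.785 L/gal = 938,680 L.
[OCl⁻]/[HOCl] = 10^(pH − pKa) = 10^(8.09 − 7.42) = 4.677; fraction as HOCl = 1/(1 + 4.677) = 0.1761.
Free chlorine required for 2.5 ppm HOCl: 2.5 / 0.1761 = 14.19 ppm.
FC to add: 14.19 − 0.2 = 13.99 mg/L as Cl₂.
Cl₂ equivalent: 13.99 mg/L × 938,680 L = 13,140 g.
Product at 90.6% available Cl: 13,140 / 0.906 = 14,500 g.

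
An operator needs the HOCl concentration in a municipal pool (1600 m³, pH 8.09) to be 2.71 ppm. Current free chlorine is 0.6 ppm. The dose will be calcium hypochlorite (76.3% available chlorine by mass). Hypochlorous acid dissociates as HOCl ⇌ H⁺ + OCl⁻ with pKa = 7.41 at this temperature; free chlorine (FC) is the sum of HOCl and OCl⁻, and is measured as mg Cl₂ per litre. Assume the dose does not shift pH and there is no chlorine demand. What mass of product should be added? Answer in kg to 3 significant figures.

31.6 kg

Volume: 1600 m³ = 1,600,000 L.
[OCl⁻]/[HOCl] = 10^(pH − pKa) = 10^(8.09 − 7.41) = 4.786; fraction as HOCl = 1/(1 + 4.786) = 0.1728.
Free chlorine required for 2.71 ppm HOCl: 2.71 / 0.1728 = 15.68 ppm.
FC to add: 15.68 − 0.6 = 15.08 mg/L as Cl₂.
Cl₂ equivalent: 15.08 mg/L × 1,600,000 L = 24,130 g.
Product at 76.3% available Cl: 24,130 / 0.763 = 31,620 g.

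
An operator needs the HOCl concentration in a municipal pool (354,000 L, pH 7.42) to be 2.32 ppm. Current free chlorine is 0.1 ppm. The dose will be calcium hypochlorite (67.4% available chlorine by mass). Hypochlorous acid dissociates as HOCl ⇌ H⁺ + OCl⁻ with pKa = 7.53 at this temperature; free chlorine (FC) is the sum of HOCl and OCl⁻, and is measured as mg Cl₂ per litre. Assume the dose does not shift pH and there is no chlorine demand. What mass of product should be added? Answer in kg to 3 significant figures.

2.11 kg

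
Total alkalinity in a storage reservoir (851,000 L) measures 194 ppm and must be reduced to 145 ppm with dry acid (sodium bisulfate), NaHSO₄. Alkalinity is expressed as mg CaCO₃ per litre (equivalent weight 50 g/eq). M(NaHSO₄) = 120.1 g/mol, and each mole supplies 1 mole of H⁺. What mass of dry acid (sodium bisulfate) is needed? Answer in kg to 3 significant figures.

100 kg

Alkalinity to neutralize: (194 − 145) = 49 mg/L as CaCO₃ × 851,000 L = 41,700 g as CaCO₃.
Equivalents of H⁺ required: 41,700 ÷ 50 g/eq = 834 eq = 834 mol NaHSO₄.
Mass of NaHSO₄: 834 × 120.1 = 100,200 g.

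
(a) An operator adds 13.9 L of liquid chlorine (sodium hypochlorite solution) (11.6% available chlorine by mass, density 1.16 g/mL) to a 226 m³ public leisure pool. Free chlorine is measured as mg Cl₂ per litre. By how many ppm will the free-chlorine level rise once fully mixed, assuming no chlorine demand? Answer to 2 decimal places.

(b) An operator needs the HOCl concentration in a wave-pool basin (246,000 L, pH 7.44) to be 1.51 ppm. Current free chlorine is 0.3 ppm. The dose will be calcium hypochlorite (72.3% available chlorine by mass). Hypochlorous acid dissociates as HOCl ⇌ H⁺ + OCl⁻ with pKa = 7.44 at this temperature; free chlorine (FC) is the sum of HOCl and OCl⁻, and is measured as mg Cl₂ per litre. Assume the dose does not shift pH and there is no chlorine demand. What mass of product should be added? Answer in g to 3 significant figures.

(a) Volume: 226 m³ = 226,000 L.
(a) Mass of solution: 13.9 L × 1000 mL/L × 1.16 g/mL = 16,120 g.
(a) Available chlorine delivered: 16,120 g × 0.116 = 1870 g as Cl₂.
(a) Concentration rise: 1870 g / 226,000 L = 8.276 mg/L = 8.28 ppm.

(b) [OCl⁻]/[HOCl] = 10^(pH − pKa) = 10^(7.44 − 7.44) = 1; fraction as HOCl = 1/(1 + 1) = 0.5.
(b) Free chlorine required for 1.51 ppm HOCl: 1.51 / 0.5 = 3.02 ppm.
(b) FC to add: 3.02 − 0.3 = 2.72 mg/L as Cl₂.
(b) Cl₂ equivalent: 2.72 mg/L × 246,000 L = 669.1 g.
(b) Product at 72.3% available Cl: 669.1 / 0.723 = 925.5 g.

(a) 8.28 ppm; (b) 925 g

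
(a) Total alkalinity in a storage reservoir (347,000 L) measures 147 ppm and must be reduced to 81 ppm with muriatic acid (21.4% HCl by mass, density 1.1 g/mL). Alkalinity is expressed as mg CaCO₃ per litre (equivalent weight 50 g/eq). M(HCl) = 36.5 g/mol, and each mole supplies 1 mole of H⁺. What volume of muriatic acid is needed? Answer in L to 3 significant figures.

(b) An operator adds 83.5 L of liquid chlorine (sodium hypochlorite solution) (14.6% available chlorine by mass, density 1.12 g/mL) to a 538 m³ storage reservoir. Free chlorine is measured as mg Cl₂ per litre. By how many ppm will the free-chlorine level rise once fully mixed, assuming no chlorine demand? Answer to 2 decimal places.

(a) 71.0 L; (b) 25.38 ppm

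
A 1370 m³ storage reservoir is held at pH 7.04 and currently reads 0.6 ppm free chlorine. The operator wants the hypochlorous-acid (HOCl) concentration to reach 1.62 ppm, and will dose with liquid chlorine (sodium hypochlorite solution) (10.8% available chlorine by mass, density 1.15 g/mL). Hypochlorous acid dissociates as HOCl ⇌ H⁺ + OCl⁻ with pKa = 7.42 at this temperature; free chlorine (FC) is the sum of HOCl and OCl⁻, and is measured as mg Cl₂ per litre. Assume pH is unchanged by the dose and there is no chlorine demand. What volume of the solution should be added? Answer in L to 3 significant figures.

18.7 L

Volume: 1370 m³ = 1,370,000 L.
[OCl⁻]/[HOCl] = 10^(pH − pKa) = 10^(7.04 − 7.42) = 0.4169; fraction as HOCl = 1/(1 + 0.4169) = 0.7058.
Free chlorine required for 1.62 ppm HOCl: 1.62 / 0.7058 = 2.295 ppm.
FC to add: 2.295 − 0.6 = 1.695 mg/L as Cl₂.
Cl₂ equivalent: 1.695 mg/L × 1,370,000 L = 2323 g.
Product at 10.8% available Cl: 2323 / 0.108 = 21,510 g.
Volume: 21,510 g ÷ 1.15 g/mL = 18,700 mL.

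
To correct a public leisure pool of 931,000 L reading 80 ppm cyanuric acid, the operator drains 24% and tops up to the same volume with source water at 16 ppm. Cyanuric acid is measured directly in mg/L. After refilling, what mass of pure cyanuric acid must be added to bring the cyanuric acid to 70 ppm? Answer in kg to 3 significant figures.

After draining 24% and refilling: 80 × 0.76 + 16 × 0.24 = 64.64 ppm.
Deficit to target: 70 − 64.64 = 5.36 mg/L.
Mass: 5.36 mg/L × 931,000 L = 4990 g cyanuric acid.

4.99 kg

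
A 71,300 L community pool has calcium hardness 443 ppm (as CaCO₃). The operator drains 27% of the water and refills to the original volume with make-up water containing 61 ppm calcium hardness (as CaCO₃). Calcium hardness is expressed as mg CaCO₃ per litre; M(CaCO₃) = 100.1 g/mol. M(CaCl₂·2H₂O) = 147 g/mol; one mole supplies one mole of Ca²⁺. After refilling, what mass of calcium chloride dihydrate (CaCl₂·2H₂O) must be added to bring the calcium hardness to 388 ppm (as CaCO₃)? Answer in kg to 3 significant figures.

5.04 kg

After draining 27% and refilling: 443 × 0.73 + 61 × 0.27 = 339.86 ppm.
Deficit to target: 388 − 339.86 = 48.14 mg/L.
As CaCO₃: 48.14 mg/L × 71,300 L = 3432 g; ÷ 100.1 = 34.29 mol Ca²⁺.
Mass: 34.29 × 147 = 5041 g.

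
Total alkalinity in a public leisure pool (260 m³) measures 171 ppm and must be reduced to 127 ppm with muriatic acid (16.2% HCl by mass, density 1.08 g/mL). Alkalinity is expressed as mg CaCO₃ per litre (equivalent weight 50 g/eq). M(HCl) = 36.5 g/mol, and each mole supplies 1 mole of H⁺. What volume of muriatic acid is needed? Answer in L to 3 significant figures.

47.7 L

Volume: 260 m³ = 260,000 L.
Alkalinity to neutralize: (171 − 127) = 44 mg/L as CaCO₃ × 260,000 L = 11,440 g as CaCO₃.
Equivalents of H⁺ required: 11,440 ÷ 50 g/eq = 228.8 eq = 228.8 mol HCl.
Mass of HCl: 228.8 × 36.5 = 8351 g.
Mass of 16.2% solution: 8351 / 0.162 = 51,550 g.
Volume: 51,550 g ÷ 1.08 g/mL = 47,730 mL.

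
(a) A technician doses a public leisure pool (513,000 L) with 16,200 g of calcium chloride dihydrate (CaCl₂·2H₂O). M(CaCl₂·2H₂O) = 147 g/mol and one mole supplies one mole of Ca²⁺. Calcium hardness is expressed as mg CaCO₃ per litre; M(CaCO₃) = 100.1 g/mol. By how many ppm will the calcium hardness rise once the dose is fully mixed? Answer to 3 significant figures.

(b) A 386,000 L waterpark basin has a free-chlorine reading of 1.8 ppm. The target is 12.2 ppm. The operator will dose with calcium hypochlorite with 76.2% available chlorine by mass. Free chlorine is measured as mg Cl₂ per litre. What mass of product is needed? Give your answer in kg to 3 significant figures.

(a) Moles of Ca²⁺: 16,200 g ÷ 147 g/mol = 110.2 mol.
(a) As CaCO₃: 110.2 mol × 100.1 g/mol = 11,030 g.
(a) Rise: 11,030 g / 513,000 L × 1000 = 21.5 mg/L.

(b) Chlorine deficit: 12.2 − 1.8 = 10.4 ppm = 10.4 mg/L as Cl₂.
(b) Cl₂ equivalent needed: 10.4 mg/L × 386,000 L = 4,014,000 mg = 4014 g.
(b) Product at 76.2% available chlorine: 4014 / 0.762 = 5268 g.

(a) 21.5 ppm; (b) 5.27 kg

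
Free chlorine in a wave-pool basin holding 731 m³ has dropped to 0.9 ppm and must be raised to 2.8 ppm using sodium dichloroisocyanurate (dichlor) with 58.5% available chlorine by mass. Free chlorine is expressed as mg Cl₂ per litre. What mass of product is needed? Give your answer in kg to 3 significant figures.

2.37 kg

Volume: 731 m³ = 731,000 L.
Chlorine deficit: 2.8 − 0.9 = 1.9 ppm = 1.9 mg/L as Cl₂.
Cl₂ equivalent needed: 1.9 mg/L × 731,000 L = 1,389,000 mg = 1389 g.
Product at 58.5% available chlorine: 1389 / 0.585 = 2374 g.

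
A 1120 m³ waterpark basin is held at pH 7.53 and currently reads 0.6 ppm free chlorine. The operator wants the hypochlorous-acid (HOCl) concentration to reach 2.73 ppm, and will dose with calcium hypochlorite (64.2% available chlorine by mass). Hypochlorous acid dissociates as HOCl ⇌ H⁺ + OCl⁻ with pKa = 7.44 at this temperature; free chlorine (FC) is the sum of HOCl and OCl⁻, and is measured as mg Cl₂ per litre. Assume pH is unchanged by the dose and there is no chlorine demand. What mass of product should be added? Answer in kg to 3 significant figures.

9.58 kg

Volume: 1120 m³ = 1,120,000 L.
[OCl⁻]/[HOCl] = 10^(pH − pKa) = 10^(7.53 − 7.44) = 1.23; fraction as HOCl = 1/(1 + 1.23) = 0.4484.
Free chlorine required for 2.73 ppm HOCl: 2.73 / 0.4484 = 6.089 ppm.
FC to add: 6.089 − 0.6 = 5.489 mg/L as Cl₂.
Cl₂ equivalent: 5.489 mg/L × 1,120,000 L = 6147 g.
Product at 64.2% available Cl: 6147 / 0.642 = 9575 g.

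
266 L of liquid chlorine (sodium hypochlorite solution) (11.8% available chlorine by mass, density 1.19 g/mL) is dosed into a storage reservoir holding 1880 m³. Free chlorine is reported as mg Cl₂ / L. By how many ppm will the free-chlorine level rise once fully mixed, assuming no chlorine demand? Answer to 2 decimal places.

19.87 ppm

Volume: 1880 m³ = 1,880,000 L.
Mass of solution: 266 L × 1000 mL/L × 1.19 g/mL = 316,500 g.
Available chlorine delivered: 316,500 g × 0.118 = 37,350 g as Cl₂.
Concentration rise: 37,350 g / 1,880,000 L = 19.87 mg/L = 19.87 ppm.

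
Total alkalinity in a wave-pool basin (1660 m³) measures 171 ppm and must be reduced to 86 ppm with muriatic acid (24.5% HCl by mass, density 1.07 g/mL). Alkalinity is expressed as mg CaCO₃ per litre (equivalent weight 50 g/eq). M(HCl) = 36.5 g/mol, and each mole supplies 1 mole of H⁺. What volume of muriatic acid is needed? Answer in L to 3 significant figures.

Volume: 1660 m³ = 1,660,000 L.
Alkalinity to neutralize: (171 − 86) = 85 mg/L as CaCO₃ × 1,660,000 L = 141,100 g as CaCO₃.
Equivalents of H⁺ required: 141,100 ÷ 50 g/eq = 2822 eq = 2822 mol HCl.
Mass of HCl: 2822 × 36.5 = 103,000 g.
Mass of 24.5% solution: 103,000 / 0.245 = 420,400 g.
Volume: 420,400 g ÷ 1.07 g/mL = 392,900 mL.

393 L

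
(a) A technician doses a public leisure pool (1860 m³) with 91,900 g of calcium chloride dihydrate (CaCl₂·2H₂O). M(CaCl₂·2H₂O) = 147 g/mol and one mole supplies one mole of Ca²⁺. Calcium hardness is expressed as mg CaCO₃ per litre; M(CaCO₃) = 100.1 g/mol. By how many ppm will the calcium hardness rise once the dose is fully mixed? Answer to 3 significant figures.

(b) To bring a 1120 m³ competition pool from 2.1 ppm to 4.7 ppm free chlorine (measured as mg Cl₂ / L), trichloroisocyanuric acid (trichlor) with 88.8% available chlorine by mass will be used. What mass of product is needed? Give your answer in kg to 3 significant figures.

(a) Volume: 1860 m³ = 1,860,000 L.
(a) Moles of Ca²⁺: 91,900 g ÷ 147 g/mol = 625.2 mol.
(a) As CaCO₃: 625.2 mol × 100.1 g/mol = 62,580 g.
(a) Rise: 62,580 g / 1,860,000 L × 1000 = 33.64 mg/L.

(b) Volume: 1120 m³ = 1,120,000 L.
(b) Chlorine deficit: 4.7 − 2.1 = 2.6 ppm = 2.6 mg/L as Cl₂.
(b) Cl₂ equivalent needed: 2.6 mg/L × 1,120,000 L = 2,912,000 mg = 2912 g.
(b) Product at 88.8% available chlorine: 2912 / 0.888 = 3279 g.

(a) 33.6 ppm; (b) 3.28 kg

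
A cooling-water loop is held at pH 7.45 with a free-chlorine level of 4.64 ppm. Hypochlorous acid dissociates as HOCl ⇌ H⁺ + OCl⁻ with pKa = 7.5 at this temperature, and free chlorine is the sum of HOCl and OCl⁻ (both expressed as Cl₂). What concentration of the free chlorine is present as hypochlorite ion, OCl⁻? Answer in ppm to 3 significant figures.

[OCl⁻]/[HOCl] = 10^(pH − pKa) = 10^(7.45 − 7.5) = 10^-0.05 = 0.8913.
Fraction as HOCl = 1 / (1 + 0.8913) = 0.5288.
OCl⁻ = (1 − 0.5288) × 4.64 ppm = 2.187 ppm.

2.19 ppm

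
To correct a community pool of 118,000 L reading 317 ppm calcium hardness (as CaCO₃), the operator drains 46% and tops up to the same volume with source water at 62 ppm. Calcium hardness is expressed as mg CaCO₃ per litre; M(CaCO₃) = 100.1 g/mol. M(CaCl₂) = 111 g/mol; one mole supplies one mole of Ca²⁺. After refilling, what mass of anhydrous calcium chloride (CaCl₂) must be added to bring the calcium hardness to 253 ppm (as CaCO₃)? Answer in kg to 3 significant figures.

After draining 46% and refilling: 317 × 0.54 + 62 × 0.46 = 199.7 ppm.
Deficit to target: 253 − 199.7 = 53.3 mg/L.
As CaCO₃: 53.3 mg/L × 118,000 L = 6289 g; ÷ 100.1 = 62.83 mol Ca²⁺.
Mass: 62.83 × 111 = 6974 g.

6.97 kg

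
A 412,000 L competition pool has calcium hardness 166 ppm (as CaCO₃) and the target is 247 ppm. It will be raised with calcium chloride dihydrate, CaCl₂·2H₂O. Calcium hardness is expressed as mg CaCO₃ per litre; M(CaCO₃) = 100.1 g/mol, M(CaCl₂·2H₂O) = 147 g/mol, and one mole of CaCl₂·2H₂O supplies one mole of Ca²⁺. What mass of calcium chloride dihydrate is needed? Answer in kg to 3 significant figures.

Hardness to add: (247 − 166) = 81 mg/L as CaCO₃ × 412,000 L = 33,370 g as CaCO₃.
Moles of Ca²⁺ (1 mol Ca²⁺ ≡ 1 mol CaCO₃): 33,370 / 100.1 g/mol = 333.4 mol.
Mass of CaCl₂·2H₂O: 333.4 × 147 = 49,010 g.

49.0 kg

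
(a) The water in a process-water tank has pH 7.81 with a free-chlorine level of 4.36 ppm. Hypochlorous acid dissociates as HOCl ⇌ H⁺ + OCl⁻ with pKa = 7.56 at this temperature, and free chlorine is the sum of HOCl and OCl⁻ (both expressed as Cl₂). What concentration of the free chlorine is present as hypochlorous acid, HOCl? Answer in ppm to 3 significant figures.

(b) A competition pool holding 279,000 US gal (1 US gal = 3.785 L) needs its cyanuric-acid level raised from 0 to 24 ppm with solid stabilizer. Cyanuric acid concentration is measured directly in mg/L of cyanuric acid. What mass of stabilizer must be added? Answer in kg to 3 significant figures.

(a) [OCl⁻]/[HOCl] = 10^(pH − pKa) = 10^(7.81 − 7.56) = 10^0.25 = 1.778.
(a) Fraction as HOCl = 1 / (1 + 1.778) = 0.3599.
(a) HOCl = 0.3599 × 4.36 ppm = 1.569 ppm.

(b) Volume: 279,000 US gal × 3.785 L/gal = 1,056,015 L.
(b) CYA to add: (24 − 0) = 24 mg/L × 1,056,015 L = 25,340 g cyanuric acid.

(a) 1.57 ppm; (b) 25.3 kg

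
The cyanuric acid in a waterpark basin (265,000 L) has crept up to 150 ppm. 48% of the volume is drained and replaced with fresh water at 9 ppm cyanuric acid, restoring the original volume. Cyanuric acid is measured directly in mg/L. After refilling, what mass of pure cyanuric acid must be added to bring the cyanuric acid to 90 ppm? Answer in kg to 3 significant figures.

2.04 kg

After draining 48% and refilling: 150 × 0.52 + 9 × 0.48 = 82.32 ppm.
Deficit to target: 90 − 82.32 = 7.68 mg/L.
Mass: 7.68 mg/L × 265,000 L = 2035 g cyanuric acid.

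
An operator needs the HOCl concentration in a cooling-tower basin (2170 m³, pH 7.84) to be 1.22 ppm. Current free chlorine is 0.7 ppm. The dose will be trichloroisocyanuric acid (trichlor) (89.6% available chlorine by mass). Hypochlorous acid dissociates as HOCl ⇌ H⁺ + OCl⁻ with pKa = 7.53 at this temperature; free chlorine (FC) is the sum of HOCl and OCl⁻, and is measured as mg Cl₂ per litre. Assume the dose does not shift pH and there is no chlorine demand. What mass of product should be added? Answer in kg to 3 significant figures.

7.29 kg

Volume: 2170 m³ = 2,170,000 L.
[OCl⁻]/[HOCl] = 10^(pH − pKa) = 10^(7.84 − 7.53) = 2.042; fraction as HOCl = 1/(1 + 2.042) = 0.3288.
Free chlorine required for 1.22 ppm HOCl: 1.22 / 0.3288 = 3.711 ppm.
FC to add: 3.711 − 0.7 = 3.011 mg/L as Cl₂.
Cl₂ equivalent: 3.011 mg/L × 2,170,000 L = 6534 g.
Product at 89.6% available Cl: 6534 / 0.896 = 7292 g.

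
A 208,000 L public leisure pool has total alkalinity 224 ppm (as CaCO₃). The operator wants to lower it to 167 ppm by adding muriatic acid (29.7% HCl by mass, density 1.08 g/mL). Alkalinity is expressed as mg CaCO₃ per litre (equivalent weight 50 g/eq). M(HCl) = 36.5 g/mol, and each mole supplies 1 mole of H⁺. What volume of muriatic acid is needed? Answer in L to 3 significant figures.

Alkalinity to neutralize: (224 − 167) = 57 mg/L as CaCO₃ × 208,000 L = 11,860 g as CaCO₃.
Equivalents of H⁺ required: 11,860 ÷ 50 g/eq = 237.1 eq = 237.1 mol HCl.
Mass of HCl: 237.1 × 36.5 = 8655 g.
Mass of 29.7% solution: 8655 / 0.297 = 29,140 g.
Volume: 29,140 g ÷ 1.08 g/mL = 26,980 mL.

27.0 L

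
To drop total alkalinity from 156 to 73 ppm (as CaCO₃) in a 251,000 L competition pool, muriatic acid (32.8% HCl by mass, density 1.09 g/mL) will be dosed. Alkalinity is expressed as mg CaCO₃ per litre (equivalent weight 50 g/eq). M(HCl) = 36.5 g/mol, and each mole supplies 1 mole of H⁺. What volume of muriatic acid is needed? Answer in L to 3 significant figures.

Alkalinity to neutralize: (156 − 73) = 83 mg/L as CaCO₃ × 251,000 L = 20,830 g as CaCO₃.
Equivalents of H⁺ required: 20,830 ÷ 50 g/eq = 416.7 eq = 416.7 mol HCl.
Mass of HCl: 416.7 × 36.5 = 15,210 g.
Mass of 32.8% solution: 15,210 / 0.328 = 46,370 g.
Volume: 46,370 g ÷ 1.09 g/mL = 42,540 mL.

42.5 L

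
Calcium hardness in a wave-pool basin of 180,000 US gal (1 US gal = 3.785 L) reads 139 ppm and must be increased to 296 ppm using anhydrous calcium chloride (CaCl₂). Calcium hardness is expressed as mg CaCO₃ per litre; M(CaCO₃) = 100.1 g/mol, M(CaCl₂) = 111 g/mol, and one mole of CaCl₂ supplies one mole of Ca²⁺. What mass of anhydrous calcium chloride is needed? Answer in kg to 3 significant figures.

Volume: 180,000 US gal × 3.785 L/gal = 681,300 L.
Hardness to add: (296 − 139) = 157 mg/L as CaCO₃ × 681,300 L = 107,000 g as CaCO₃.
Moles of Ca²⁺ (1 mol Ca²⁺ ≡ 1 mol CaCO₃): 107,000 / 100.1 g/mol = 1069 mol.
Mass of CaCl₂: 1069 × 111 = 118,600 g.

119 kg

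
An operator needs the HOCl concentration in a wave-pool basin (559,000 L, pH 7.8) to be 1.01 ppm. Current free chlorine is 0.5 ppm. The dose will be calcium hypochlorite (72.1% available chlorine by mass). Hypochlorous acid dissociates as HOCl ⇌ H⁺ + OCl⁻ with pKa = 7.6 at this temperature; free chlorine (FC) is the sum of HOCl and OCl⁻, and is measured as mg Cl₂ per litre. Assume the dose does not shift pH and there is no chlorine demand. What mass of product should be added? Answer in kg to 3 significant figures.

1.64 kg

[OCl⁻]/[HOCl] = 10^(pH − pKa) = 10^(7.8 − 7.6) = 1.585; fraction as HOCl = 1/(1 + 1.585) = 0.3869.
Free chlorine required for 1.01 ppm HOCl: 1.01 / 0.3869 = 2.611 ppm.
FC to add: 2.611 − 0.5 = 2.111 mg/L as Cl₂.
Cl₂ equivalent: 2.111 mg/L × 559,000 L = 1180 g.
Product at 72.1% available Cl: 1180 / 0.721 = 1636 g.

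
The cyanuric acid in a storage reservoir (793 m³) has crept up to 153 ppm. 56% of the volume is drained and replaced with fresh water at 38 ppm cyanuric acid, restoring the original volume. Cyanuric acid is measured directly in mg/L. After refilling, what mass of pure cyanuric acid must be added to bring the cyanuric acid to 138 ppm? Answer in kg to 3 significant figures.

39.2 kg

Volume: 793 m³ = 793,000 L.
After draining 56% and refilling: 153 × 0.44 + 38 × 0.56 = 88.6 ppm.
Deficit to target: 138 − 88.6 = 49.4 mg/L.
Mass: 49.4 mg/L × 793,000 L = 39,170 g cyanuric acid.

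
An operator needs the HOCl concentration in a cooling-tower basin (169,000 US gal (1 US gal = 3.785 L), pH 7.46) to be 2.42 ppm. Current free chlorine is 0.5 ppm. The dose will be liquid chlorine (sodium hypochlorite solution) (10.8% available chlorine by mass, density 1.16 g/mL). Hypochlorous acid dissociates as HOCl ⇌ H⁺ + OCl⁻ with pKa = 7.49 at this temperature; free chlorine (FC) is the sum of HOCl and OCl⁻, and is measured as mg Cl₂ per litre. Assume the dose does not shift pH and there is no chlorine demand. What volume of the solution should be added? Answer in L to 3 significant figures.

Volume: 169,000 US gal × 3.785 L/gal = 639,665 L.
[OCl⁻]/[HOCl] = 10^(pH − pKa) = 10^(7.46 − 7.49) = 0.9333; fraction as HOCl = 1/(1 + 0.9333) = 0.5173.
Free chlorine required for 2.42 ppm HOCl: 2.42 / 0.5173 = 4.678 ppm.
FC to add: 4.678 − 0.5 = 4.178 mg/L as Cl₂.
Cl₂ equivalent: 4.178 mg/L × 639,665 L = 2673 g.
Product at 10.8% available Cl: 2673 / 0.108 = 24,750 g.
Volume: 24,750 g ÷ 1.16 g/mL = 21,330 mL.

21.3 L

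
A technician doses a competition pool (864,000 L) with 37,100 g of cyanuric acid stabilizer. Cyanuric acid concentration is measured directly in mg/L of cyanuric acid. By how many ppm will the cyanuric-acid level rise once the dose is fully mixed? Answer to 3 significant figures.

Rise: 37,100 g / 864,000 L × 1000 = 42.94 mg/L.

42.9 ppm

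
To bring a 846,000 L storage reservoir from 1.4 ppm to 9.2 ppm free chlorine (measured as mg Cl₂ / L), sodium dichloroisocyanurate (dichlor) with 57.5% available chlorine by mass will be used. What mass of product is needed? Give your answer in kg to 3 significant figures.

11.5 kg

Chlorine deficit: 9.2 − 1.4 = 7.8 ppm = 7.8 mg/L as Cl₂.
Cl₂ equivalent needed: 7.8 mg/L × 846,000 L = 6,599,000 mg = 6599 g.
Product at 57.5% available chlorine: 6599 / 0.575 = 11,480 g.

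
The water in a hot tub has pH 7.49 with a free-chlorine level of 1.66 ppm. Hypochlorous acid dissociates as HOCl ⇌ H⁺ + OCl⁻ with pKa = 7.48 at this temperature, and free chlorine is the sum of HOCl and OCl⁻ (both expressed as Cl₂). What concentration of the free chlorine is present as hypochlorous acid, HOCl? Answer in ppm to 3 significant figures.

[OCl⁻]/[HOCl] = 10^(pH − pKa) = 10^(7.49 − 7.48) = 10^0.01 = 1.023.
Fraction as HOCl = 1 / (1 + 1.023) = 0.4942.
HOCl = 0.4942 × 1.66 ppm = 0.8204 ppm.

0.820 ppm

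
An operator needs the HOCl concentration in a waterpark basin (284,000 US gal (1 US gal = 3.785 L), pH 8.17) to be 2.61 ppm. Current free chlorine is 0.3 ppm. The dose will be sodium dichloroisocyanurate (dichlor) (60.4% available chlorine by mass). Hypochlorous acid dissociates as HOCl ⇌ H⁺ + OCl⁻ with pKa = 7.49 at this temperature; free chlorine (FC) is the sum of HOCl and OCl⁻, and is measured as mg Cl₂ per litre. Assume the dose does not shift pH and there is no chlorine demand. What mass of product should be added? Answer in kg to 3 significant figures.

26.3 kg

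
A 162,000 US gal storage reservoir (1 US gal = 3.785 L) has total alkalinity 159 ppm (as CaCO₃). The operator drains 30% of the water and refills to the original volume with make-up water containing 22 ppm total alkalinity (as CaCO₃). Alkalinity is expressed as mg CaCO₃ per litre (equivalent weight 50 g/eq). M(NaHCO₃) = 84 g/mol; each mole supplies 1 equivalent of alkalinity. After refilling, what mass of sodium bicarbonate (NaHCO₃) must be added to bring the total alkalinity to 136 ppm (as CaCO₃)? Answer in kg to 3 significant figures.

18.6 kg

Volume: 162,000 US gal × 3.785 L/gal = 613,170 L.
After draining 30% and refilling: 159 × 0.70 + 22 × 0.30 = 117.9 ppm.
Deficit to target: 136 − 117.9 = 18.1 mg/L.
As CaCO₃: 18.1 mg/L × 613,170 L = 11,100 g; ÷ 50 g/eq ÷ 1 = 222 mol NaHCO₃.
Mass: 222 × 84 = 18,650 g.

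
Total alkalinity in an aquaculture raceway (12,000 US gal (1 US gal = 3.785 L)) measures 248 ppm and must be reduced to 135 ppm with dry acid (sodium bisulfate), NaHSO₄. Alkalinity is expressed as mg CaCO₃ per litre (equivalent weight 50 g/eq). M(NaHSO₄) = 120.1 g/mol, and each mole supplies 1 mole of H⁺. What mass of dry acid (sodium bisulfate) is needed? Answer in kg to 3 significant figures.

Volume: 12,000 US gal × 3.785 L/gal = 45,420 L.
Alkalinity to neutralize: (248 − 135) = 113 mg/L as CaCO₃ × 45,420 L = 5132 g as CaCO₃.
Equivalents of H⁺ required: 5132 ÷ 50 g/eq = 102.6 eq = 102.6 mol NaHSO₄.
Mass of NaHSO₄: 102.6 × 120.1 = 12,330 g.

12.3 kg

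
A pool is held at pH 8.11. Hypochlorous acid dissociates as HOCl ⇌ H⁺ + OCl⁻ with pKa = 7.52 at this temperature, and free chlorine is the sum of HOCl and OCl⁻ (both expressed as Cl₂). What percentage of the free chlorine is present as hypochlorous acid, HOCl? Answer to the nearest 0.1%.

[OCl⁻]/[HOCl] = 10^(pH − pKa) = 10^(8.11 − 7.52) = 10^0.59 = 3.89.
Fraction as HOCl = 1 / (1 + 3.89) = 0.2045.

20.4%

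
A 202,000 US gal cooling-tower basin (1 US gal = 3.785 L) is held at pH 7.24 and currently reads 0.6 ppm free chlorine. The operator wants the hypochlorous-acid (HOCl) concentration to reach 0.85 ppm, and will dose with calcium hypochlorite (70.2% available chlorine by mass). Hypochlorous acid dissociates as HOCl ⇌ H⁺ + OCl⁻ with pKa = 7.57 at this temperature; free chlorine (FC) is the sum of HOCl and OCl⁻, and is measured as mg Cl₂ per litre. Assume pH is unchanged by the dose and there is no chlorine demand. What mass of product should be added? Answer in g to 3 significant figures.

705 g

Volume: 202,000 US gal × 3.785 L/gal = 764,570 L.
[OCl⁻]/[HOCl] = 10^(pH − pKa) = 10^(7.24 − 7.57) = 0.4677; fraction as HOCl = 1/(1 + 0.4677) = 0.6813.
Free chlorine required for 0.85 ppm HOCl: 0.85 / 0.6813 = 1.248 ppm.
FC to add: 1.248 − 0.6 = 0.6476 mg/L as Cl₂.
Cl₂ equivalent: 0.6476 mg/L × 764,570 L = 495.1 g.
Product at 70.2% available Cl: 495.1 / 0.702 = 705.3 g.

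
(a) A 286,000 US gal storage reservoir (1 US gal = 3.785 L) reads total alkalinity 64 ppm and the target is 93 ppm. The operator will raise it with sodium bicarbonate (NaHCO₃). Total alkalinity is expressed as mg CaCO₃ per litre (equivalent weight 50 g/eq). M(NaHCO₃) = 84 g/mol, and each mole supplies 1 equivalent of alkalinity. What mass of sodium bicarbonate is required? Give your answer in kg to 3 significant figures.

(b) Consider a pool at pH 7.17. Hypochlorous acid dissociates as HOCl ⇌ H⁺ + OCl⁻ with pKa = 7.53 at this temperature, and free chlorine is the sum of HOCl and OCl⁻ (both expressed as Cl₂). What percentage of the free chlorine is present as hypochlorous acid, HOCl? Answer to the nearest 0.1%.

(a) 52.7 kg; (b) 69.6%

(a) Volume: 286,000 US gal × 3.785 L/gal = 1,082,510 L.
(a) Alkalinity to add: (93 − 64) = 29 mg/L as CaCO₃ × 1,082,510 L = 31,390 g as CaCO₃.
(a) Equivalents: 31,390 g ÷ 50 g/eq = 627.9 eq.
(a) NaHCO₃ supplies 1 eq per mole → 627.9 mol.
(a) Mass: 627.9 mol × 84 g/mol = 52,740 g.

(b) [OCl⁻]/[HOCl] = 10^(pH − pKa) = 10^(7.17 − 7.53) = 10^-0.36 = 0.4365.
(b) Fraction as HOCl = 1 / (1 + 0.4365) = 0.6961.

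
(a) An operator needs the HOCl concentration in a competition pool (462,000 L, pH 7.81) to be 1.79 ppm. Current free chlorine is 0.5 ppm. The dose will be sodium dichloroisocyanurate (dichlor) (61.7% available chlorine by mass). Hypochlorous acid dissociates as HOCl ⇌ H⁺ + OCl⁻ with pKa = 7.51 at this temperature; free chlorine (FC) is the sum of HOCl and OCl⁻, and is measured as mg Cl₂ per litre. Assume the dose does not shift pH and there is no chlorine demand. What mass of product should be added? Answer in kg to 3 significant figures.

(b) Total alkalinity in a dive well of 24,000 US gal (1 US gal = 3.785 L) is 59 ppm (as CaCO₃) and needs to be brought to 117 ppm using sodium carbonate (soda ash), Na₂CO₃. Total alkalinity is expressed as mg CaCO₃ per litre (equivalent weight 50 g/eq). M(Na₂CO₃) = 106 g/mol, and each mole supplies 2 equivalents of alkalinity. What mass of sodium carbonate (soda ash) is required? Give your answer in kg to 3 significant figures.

(a) [OCl⁻]/[HOCl] = 10^(pH − pKa) = 10^(7.81 − 7.51) = 1.995; fraction as HOCl = 1/(1 + 1.995) = 0.3339.
(a) Free chlorine required for 1.79 ppm HOCl: 1.79 / 0.3339 = 5.362 ppm.
(a) FC to add: 5.362 − 0.5 = 4.862 mg/L as Cl₂.
(a) Cl₂ equivalent: 4.862 mg/L × 462,000 L = 2246 g.
(a) Product at 61.7% available Cl: 2246 / 0.617 = 3640 g.

(b) Volume: 24,000 US gal × 3.785 L/gal = 90,840 L.
(b) Alkalinity to add: (117 − 59) = 58 mg/L as CaCO₃ × 90,840 L = 5269 g as CaCO₃.
(b) Equivalents: 5269 g ÷ 50 g/eq = 105.4 eq.
(b) Each mole of Na₂CO₃ supplies 2 eq, so 105.4 / 2 = 52.69 mol.
(b) Mass: 52.69 mol × 106 g/mol = 5585 g.

(a) 3.64 kg; (b) 5.58 kg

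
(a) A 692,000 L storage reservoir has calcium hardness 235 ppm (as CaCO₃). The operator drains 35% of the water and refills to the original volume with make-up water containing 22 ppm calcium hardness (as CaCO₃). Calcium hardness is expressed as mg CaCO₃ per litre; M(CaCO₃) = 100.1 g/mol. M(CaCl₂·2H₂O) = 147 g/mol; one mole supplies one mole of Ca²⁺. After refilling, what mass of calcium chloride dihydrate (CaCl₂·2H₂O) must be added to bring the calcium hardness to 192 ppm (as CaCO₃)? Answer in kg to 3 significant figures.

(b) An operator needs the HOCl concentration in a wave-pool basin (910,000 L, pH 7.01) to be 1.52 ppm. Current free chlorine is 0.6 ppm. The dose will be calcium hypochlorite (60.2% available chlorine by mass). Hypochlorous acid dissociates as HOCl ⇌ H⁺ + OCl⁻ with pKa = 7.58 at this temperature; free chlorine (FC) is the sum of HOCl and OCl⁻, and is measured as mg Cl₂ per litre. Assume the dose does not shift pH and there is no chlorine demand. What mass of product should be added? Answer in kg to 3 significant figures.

(a) 32.1 kg; (b) 2.01 kg

(a) After draining 35% and refilling: 235 × 0.65 + 22 × 0.35 = 160.45 ppm.
(a) Deficit to target: 192 − 160.45 = 31.55 mg/L.
(a) As CaCO₃: 31.55 mg/L × 692,000 L = 21,830 g; ÷ 100.1 = 218.1 mol Ca²⁺.
(a) Mass: 218.1 × 147 = 32,060 g.

(b) [OCl⁻]/[HOCl] = 10^(pH − pKa) = 10^(7.01 − 7.58) = 0.2692; fraction as HOCl = 1/(1 + 0.2692) = 0.7879.
(b) Free chlorine required for 1.52 ppm HOCl: 1.52 / 0.7879 = 1.929 ppm.
(b) FC to add: 1.929 − 0.6 = 1.329 mg/L as Cl₂.
(b) Cl₂ equivalent: 1.329 mg/L × 910,000 L = 1209 g.
(b) Product at 60.2% available Cl: 1209 / 0.602 = 2009 g.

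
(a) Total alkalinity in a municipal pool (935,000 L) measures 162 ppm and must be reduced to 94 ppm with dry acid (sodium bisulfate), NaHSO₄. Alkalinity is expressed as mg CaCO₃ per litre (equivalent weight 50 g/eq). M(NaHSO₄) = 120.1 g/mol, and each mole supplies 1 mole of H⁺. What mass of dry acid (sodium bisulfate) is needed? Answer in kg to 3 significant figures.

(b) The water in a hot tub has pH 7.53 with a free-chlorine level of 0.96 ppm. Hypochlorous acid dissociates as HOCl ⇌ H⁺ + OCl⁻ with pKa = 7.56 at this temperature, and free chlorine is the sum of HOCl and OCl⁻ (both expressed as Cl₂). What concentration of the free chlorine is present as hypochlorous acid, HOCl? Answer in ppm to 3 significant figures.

(a) 153 kg; (b) 0.497 ppm

(a) Alkalinity to neutralize: (162 − 94) = 68 mg/L as CaCO₃ × 935,000 L = 63,580 g as CaCO₃.
(a) Equivalents of H⁺ required: 63,580 ÷ 50 g/eq = 1272 eq = 1272 mol NaHSO₄.
(a) Mass of NaHSO₄: 1272 × 120.1 = 152,700 g.

(b) [OCl⁻]/[HOCl] = 10^(pH − pKa) = 10^(7.53 − 7.56) = 10^-0.03 = 0.9333.
(b) Fraction as HOCl = 1 / (1 + 0.9333) = 0.5173.
(b) HOCl = 0.5173 × 0.96 ppm = 0.4966 ppm.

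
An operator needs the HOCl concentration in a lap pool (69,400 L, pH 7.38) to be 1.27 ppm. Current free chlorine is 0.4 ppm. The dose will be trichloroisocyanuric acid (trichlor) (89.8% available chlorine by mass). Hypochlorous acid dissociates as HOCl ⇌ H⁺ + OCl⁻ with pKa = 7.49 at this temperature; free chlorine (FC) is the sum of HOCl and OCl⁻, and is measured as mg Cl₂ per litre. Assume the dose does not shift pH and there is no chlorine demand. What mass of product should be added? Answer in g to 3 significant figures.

[OCl⁻]/[HOCl] = 10^(pH − pKa) = 10^(7.38 − 7.49) = 0.7762; fraction as HOCl = 1/(1 + 0.7762) = 0.563.
Free chlorine required for 1.27 ppm HOCl: 1.27 / 0.563 = 2.256 ppm.
FC to add: 2.256 − 0.4 = 1.856 mg/L as Cl₂.
Cl₂ equivalent: 1.856 mg/L × 69,400 L = 128.8 g.
Product at 89.8% available Cl: 128.8 / 0.898 = 143.4 g.

143 g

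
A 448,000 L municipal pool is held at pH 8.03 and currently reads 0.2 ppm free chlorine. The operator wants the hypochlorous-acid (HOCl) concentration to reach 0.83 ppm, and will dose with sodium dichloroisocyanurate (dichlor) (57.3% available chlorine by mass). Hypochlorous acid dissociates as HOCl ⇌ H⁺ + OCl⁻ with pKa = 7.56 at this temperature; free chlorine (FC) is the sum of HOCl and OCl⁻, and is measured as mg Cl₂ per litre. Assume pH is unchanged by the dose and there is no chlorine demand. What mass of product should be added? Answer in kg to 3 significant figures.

[OCl⁻]/[HOCl] = 10^(pH − pKa) = 10^(8.03 − 7.56) = 2.951; fraction as HOCl = 1/(1 + 2.951) = 0.2531.
Free chlorine required for 0.83 ppm HOCl: 0.83 / 0.2531 = 3.28 ppm.
FC to add: 3.28 − 0.2 = 3.08 mg/L as Cl₂.
Cl₂ equivalent: 3.08 mg/L × 448,000 L = 1380 g.
Product at 57.3% available Cl: 1380 / 0.573 = 2408 g.

2.41 kg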